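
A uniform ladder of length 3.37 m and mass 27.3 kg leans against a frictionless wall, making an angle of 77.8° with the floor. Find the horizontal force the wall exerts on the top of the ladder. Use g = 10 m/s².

N_wall ≈ 29.5 N

Sum moments about the foot of the ladder (the floor normal and friction both act there and drop out).
Ladder weight 27.3×10 = 273 N acts at 1.685 m along the ladder; its horizontal arm is 1.685·cos77.8° = 0.3561 m → τ = 97.22 N·m clockwise.
Wall normal N acts horizontally at the top; its moment arm is the height L sinθ = 3.37·sin77.8° = 3.294 m, counterclockwise.
For rotational equilibrium, N × 3.294 = 97.22, so N = 29.5 N.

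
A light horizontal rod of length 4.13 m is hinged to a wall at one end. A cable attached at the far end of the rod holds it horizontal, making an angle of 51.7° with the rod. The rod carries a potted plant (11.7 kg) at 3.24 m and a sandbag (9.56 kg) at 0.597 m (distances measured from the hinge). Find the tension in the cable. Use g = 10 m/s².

Taking torques about the hinge:
Potted plant: 11.7 × 10 = 117 N down at 3.24 m → arm 3.24 m, τ = 117 × 3.24 = 379.1 N·m clockwise.
Sandbag: 9.56 × 10 = 95.6 N down at 0.597 m → arm 0.597 m, τ = 95.6 × 0.597 = 57.07 N·m clockwise.
Total clockwise load moment = 436.2 N·m.
The cable tension T acts at 4.13 m; only its component perpendicular to the rod, T sinθ, produces torque. sin 51.7° = 0.7848.
Στ = 0 ⇒ T × 4.13 × 0.7848 = 436.2 ⇒ T = 436.2 / 3.241 = 135 N.

T ≈ 135 N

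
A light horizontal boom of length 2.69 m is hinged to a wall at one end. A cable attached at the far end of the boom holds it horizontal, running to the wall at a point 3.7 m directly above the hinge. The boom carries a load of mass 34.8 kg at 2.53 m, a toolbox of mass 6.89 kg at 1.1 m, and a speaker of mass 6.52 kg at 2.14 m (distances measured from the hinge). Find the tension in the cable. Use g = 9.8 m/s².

T ≈ 494 N

Choose the hinge as the axis so the unknown hinge reaction has zero arm there.
Load: 34.8 × 9.8 = 341 N down at 2.53 m → arm 2.53 m, τ = 341 × 2.53 = 862.7 N·m clockwise.
Toolbox: 6.89 × 9.8 = 67.52 N down at 1.1 m → arm 1.1 m, τ = 67.52 × 1.1 = 74.27 N·m clockwise.
Speaker: 6.52 × 9.8 = 63.9 N down at 2.14 m → arm 2.14 m, τ = 63.9 × 2.14 = 136.7 N·m clockwise.
Total clockwise load moment = 1074 N·m.
The cable tension T acts at 2.69 m; only its component perpendicular to the boom, T sinθ, produces torque. sinθ = h/√(h²+d²) = 3.7/√(3.7²+2.69²) = 0.8088.
For rotational equilibrium, T × 2.69 × 0.8088 = 1074, so T = 1074 / 2.176 = 494 N.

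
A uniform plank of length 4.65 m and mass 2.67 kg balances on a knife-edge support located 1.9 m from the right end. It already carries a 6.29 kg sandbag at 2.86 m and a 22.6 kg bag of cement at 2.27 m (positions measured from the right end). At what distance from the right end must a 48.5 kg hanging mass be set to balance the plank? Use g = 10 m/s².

x ≈ 1.58 m from the right end

Sum moments about the knife-edge support (at 1.9 m from the right end) (the support reaction has zero arm there).
Beam weight: 2.67 × 10 = 26.7 N down at 2.325 m → arm 0.425 m, τ = 26.7 × 0.425 = 11.35 N·m counterclockwise.
Sandbag: 6.29 × 10 = 62.9 N down at 2.86 m → arm 0.96 m, τ = 62.9 × 0.96 = 60.38 N·m counterclockwise.
Bag of cement: 22.6 × 10 = 226 N down at 2.27 m → arm 0.37 m, τ = 226 × 0.37 = 83.62 N·m counterclockwise.
Net moment of existing loads = 155.4 N·m counterclockwise.
The hanging mass weighs 48.5 × 10 = 485 N and must supply an equal clockwise moment, so its lever arm about the knife-edge support is 155.4 / 485 = 0.32 m.
That puts it at 1.9 − 0.32 = 1.58 m from the right end.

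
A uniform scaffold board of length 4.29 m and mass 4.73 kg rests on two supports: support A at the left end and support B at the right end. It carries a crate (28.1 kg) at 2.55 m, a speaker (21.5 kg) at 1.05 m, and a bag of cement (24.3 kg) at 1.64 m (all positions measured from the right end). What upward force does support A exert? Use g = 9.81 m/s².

R_A ≈ 330 N

About support B:
Beam weight: 4.73 × 9.81 = 46.4 N down at 2.145 m → arm 2.145 m, τ = 46.4 × 2.145 = 99.53 N·m counterclockwise.
Crate: 28.1 × 9.81 = 275.7 N down at 2.55 m → arm 2.55 m, τ = 275.7 × 2.55 = 703 N·m counterclockwise.
Speaker: 21.5 × 9.81 = 210.9 N down at 1.05 m → arm 1.05 m, τ = 210.9 × 1.05 = 221.4 N·m counterclockwise.
Bag of cement: 24.3 × 9.81 = 238.4 N down at 1.64 m → arm 1.64 m, τ = 238.4 × 1.64 = 391 N·m counterclockwise.
Net load moment about support B = 1415 N·m counterclockwise.
Reaction R at support A is upward at 4.29 m, arm 4.29 m → moment R × 4.29 clockwise.
Balancing moments: R × 4.29 = 1415, giving R = 330 N.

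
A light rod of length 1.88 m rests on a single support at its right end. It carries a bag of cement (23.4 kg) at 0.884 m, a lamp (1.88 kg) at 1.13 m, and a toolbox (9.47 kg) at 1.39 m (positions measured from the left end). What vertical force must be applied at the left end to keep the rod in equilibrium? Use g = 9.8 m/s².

About the right end:
Bag of cement: 23.4 × 9.8 = 229.3 N down at 0.884 m → arm 0.996 m, τ = 229.3 × 0.996 = 228.4 N·m counterclockwise.
Lamp: 1.88 × 9.8 = 18.42 N down at 1.13 m → arm 0.75 m, τ = 18.42 × 0.75 = 13.82 N·m counterclockwise.
Toolbox: 9.47 × 9.8 = 92.81 N down at 1.39 m → arm 0.49 m, τ = 92.81 × 0.49 = 45.48 N·m counterclockwise.
Net moment of the loads = 287.7 N·m counterclockwise.
The upward force F acts at the left end, arm 1.88 m, giving F × 1.88 clockwise.
Balancing moments: F × 1.88 = 287.7, giving F = 287.7 / 1.88 = 153 N.

F ≈ 153 N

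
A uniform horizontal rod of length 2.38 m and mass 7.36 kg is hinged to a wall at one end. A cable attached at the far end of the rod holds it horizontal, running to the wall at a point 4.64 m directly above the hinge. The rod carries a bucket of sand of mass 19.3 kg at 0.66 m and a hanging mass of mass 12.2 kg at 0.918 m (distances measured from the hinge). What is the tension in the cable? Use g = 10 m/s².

T ≈ 154 N

Taking torques about the hinge:
Beam weight: 7.36 × 10 = 73.6 N down at 1.19 m → arm 1.19 m, τ = 73.6 × 1.19 = 87.58 N·m clockwise.
Bucket of sand: 19.3 × 10 = 193 N down at 0.66 m → arm 0.66 m, τ = 193 × 0.66 = 127.4 N·m clockwise.
Hanging mass: 12.2 × 10 = 122 N down at 0.918 m → arm 0.918 m, τ = 122 × 0.918 = 112 N·m clockwise.
Total clockwise load moment = 327 N·m.
The cable tension T acts at 2.38 m; only its component perpendicular to the rod, T sinθ, produces torque. sinθ = h/√(h²+d²) = 4.64/√(4.64²+2.38²) = 0.8898.
Balancing moments: T × 2.38 × 0.8898 = 327, giving T = 327 / 2.118 = 154 N.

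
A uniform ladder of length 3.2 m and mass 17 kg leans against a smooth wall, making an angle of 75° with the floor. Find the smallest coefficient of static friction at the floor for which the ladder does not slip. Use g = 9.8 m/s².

Choose the foot of the ladder as the axis so the floor normal and friction both act there and drop out.
Ladder weight 17×9.8 = 166.6 N acts at 1.6 m along the ladder; its horizontal arm is 1.6·cos75° = 0.4141 m → τ = 68.99 N·m clockwise.
Wall normal N acts horizontally at the top; its moment arm is the height L sinθ = 3.2·sin75° = 3.091 m, counterclockwise.
Setting net torque to zero: N × 3.091 = 68.99 → N = 22.32 N.
ΣFx = 0 ⇒ f = N_wall = 22.32 N. ΣFy = 0 ⇒ N_floor = 166.6 N.
μ_min = f / N_floor = 22.32 / 166.6 = 0.134.

μ_min ≈ 0.134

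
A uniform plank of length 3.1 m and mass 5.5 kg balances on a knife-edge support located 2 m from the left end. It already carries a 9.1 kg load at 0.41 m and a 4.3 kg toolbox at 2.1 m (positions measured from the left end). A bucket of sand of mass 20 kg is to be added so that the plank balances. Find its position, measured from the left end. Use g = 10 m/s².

x ≈ 2.83 m from the left end

Taking torques about the knife-edge support (at 2 m from the left end):
Beam weight: 5.5 × 10 = 55 N down at 1.55 m → arm 0.45 m, τ = 55 × 0.45 = 24.75 N·m counterclockwise.
Load: 9.1 × 10 = 91 N down at 0.41 m → arm 1.59 m, τ = 91 × 1.59 = 144.7 N·m counterclockwise.
Toolbox: 4.3 × 10 = 43 N down at 2.1 m → arm 0.1 m, τ = 43 × 0.1 = 4.3 N·m clockwise.
Net moment of existing loads = 165.1 N·m counterclockwise.
The bucket of sand weighs 20 × 10 = 200 N and must supply an equal clockwise moment, so its lever arm about the knife-edge support is 165.1 / 200 = 0.826 m.
That puts it at 2 + 0.826 = 2.83 m from the left end.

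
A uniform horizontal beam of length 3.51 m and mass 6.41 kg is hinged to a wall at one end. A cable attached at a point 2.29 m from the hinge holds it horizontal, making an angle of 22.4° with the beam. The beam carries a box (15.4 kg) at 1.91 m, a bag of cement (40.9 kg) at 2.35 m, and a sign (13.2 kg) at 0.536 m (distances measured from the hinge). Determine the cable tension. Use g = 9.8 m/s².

T ≈ 1620 N

Take moments about the hinge.
Beam weight: 6.41 × 9.8 = 62.82 N down at 1.755 m → arm 1.755 m, τ = 62.82 × 1.755 = 110.2 N·m clockwise.
Box: 15.4 × 9.8 = 150.9 N down at 1.91 m → arm 1.91 m, τ = 150.9 × 1.91 = 288.2 N·m clockwise.
Bag of cement: 40.9 × 9.8 = 400.8 N down at 2.35 m → arm 2.35 m, τ = 400.8 × 2.35 = 941.9 N·m clockwise.
Sign: 13.2 × 9.8 = 129.4 N down at 0.536 m → arm 0.536 m, τ = 129.4 × 0.536 = 69.36 N·m clockwise.
Total clockwise load moment = 1410 N·m.
The cable tension T acts at 2.29 m; only its component perpendicular to the beam, T sinθ, produces torque. sin 22.4° = 0.3811.
Setting net torque to zero: T × 2.29 × 0.3811 = 1410 → T = 1410 / 0.8727 = 1620 N.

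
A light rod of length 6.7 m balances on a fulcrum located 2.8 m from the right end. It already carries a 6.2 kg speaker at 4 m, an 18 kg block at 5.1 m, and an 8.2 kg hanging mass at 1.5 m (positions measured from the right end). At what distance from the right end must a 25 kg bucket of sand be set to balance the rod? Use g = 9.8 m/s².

x ≈ 1.27 m from the right end

Take moments about the fulcrum (at 2.8 m from the right end).
Speaker: 6.2 × 9.8 = 60.76 N down at 4 m → arm 1.2 m, τ = 60.76 × 1.2 = 72.91 N·m counterclockwise.
Block: 18 × 9.8 = 176.4 N down at 5.1 m → arm 2.3 m, τ = 176.4 × 2.3 = 405.7 N·m counterclockwise.
Hanging mass: 8.2 × 9.8 = 80.36 N down at 1.5 m → arm 1.3 m, τ = 80.36 × 1.3 = 104.5 N·m clockwise.
Net moment of existing loads = 374.1 N·m counterclockwise.
The bucket of sand weighs 25 × 9.8 = 245 N and must supply an equal clockwise moment, so its lever arm about the fulcrum is 374.1 / 245 = 1.53 m.
That puts it at 2.8 − 1.53 = 1.27 m from the right end.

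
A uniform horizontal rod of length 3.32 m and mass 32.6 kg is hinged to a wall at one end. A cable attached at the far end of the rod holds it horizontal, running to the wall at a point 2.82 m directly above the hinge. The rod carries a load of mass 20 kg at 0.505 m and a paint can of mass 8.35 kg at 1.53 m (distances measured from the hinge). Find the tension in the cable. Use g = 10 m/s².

T ≈ 358 N

Choose the hinge as the axis so the unknown hinge reaction has zero arm there.
Beam weight: 32.6 × 10 = 326 N down at 1.66 m → arm 1.66 m, τ = 326 × 1.66 = 541.2 N·m clockwise.
Load: 20 × 10 = 200 N down at 0.505 m → arm 0.505 m, τ = 200 × 0.505 = 101 N·m clockwise.
Paint can: 8.35 × 10 = 83.5 N down at 1.53 m → arm 1.53 m, τ = 83.5 × 1.53 = 127.8 N·m clockwise.
Total clockwise load moment = 770 N·m.
The cable tension T acts at 3.32 m; only its component perpendicular to the rod, T sinθ, produces torque. sinθ = h/√(h²+d²) = 2.82/√(2.82²+3.32²) = 0.6474.
For rotational equilibrium, T × 3.32 × 0.6474 = 770, so T = 770 / 2.149 = 358 N.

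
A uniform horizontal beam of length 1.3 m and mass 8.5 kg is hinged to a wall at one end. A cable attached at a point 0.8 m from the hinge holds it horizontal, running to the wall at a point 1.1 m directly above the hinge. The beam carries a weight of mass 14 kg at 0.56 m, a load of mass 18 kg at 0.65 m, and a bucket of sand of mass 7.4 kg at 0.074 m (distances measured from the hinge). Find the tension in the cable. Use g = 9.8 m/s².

T ≈ 388 N

Sum moments about the hinge (the unknown hinge reaction has zero arm there).
Beam weight: 8.5 × 9.8 = 83.3 N down at 0.65 m → arm 0.65 m, τ = 83.3 × 0.65 = 54.15 N·m clockwise.
Weight: 14 × 9.8 = 137.2 N down at 0.56 m → arm 0.56 m, τ = 137.2 × 0.56 = 76.83 N·m clockwise.
Load: 18 × 9.8 = 176.4 N down at 0.65 m → arm 0.65 m, τ = 176.4 × 0.65 = 114.7 N·m clockwise.
Bucket of sand: 7.4 × 9.8 = 72.52 N down at 0.074 m → arm 0.074 m, τ = 72.52 × 0.074 = 5.366 N·m clockwise.
Total clockwise load moment = 251 N·m.
The cable tension T acts at 0.8 m; only its component perpendicular to the beam, T sinθ, produces torque. sinθ = h/√(h²+d²) = 1.1/√(1.1²+0.8²) = 0.8087.
Στ = 0 ⇒ T × 0.8 × 0.8087 = 251 ⇒ T = 251 / 0.647 = 388 N.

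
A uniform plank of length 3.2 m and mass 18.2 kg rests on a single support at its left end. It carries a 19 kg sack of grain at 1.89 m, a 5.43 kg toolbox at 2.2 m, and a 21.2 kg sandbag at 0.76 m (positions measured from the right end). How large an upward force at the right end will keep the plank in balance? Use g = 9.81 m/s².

Sum moments about the left end (the unknown pivot reaction has zero arm there).
Beam weight: 18.2 × 9.81 = 178.5 N down at 1.6 m → arm 1.6 m, τ = 178.5 × 1.6 = 285.6 N·m clockwise.
Sack of grain: 19 × 9.81 = 186.4 N down at 1.89 m → arm 1.31 m, τ = 186.4 × 1.31 = 244.2 N·m clockwise.
Toolbox: 5.43 × 9.81 = 53.27 N down at 2.2 m → arm 1 m, τ = 53.27 × 1 = 53.27 N·m clockwise.
Sandbag: 21.2 × 9.81 = 208 N down at 0.76 m → arm 2.44 m, τ = 208 × 2.44 = 507.5 N·m clockwise.
Net moment of the loads = 1091 N·m clockwise.
The upward force F acts at the right end, arm 3.2 m, giving F × 3.2 counterclockwise.
Setting net torque to zero: F × 3.2 = 1091 → F = 1091 / 3.2 = 341 N.

F ≈ 341 N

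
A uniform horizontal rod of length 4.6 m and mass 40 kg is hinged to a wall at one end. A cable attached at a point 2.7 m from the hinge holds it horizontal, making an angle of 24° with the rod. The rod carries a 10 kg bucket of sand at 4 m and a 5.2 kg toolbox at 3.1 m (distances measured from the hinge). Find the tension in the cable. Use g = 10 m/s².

T ≈ 1350 N

Sum moments about the hinge (the unknown hinge reaction has zero arm there).
Beam weight: 40 × 10 = 400 N down at 2.3 m → arm 2.3 m, τ = 400 × 2.3 = 920 N·m clockwise.
Bucket of sand: 10 × 10 = 100 N down at 4 m → arm 4 m, τ = 100 × 4 = 400 N·m clockwise.
Toolbox: 5.2 × 10 = 52 N down at 3.1 m → arm 3.1 m, τ = 52 × 3.1 = 161.2 N·m clockwise.
Total clockwise load moment = 1481 N·m.
The cable tension T acts at 2.7 m; only its component perpendicular to the rod, T sinθ, produces torque. sin 24° = 0.4067.
Balancing moments: T × 2.7 × 0.4067 = 1481, giving T = 1481 / 1.098 = 1350 N.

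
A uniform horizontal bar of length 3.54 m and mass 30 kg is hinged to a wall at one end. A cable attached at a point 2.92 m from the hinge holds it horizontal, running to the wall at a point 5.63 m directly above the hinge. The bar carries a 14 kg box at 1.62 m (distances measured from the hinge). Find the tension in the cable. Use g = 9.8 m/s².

Choose the hinge as the axis so the unknown hinge reaction has zero arm there.
Beam weight: 30 × 9.8 = 294 N down at 1.77 m → arm 1.77 m, τ = 294 × 1.77 = 520.4 N·m clockwise.
Box: 14 × 9.8 = 137.2 N down at 1.62 m → arm 1.62 m, τ = 137.2 × 1.62 = 222.3 N·m clockwise.
Total clockwise load moment = 742.7 N·m.
The cable tension T acts at 2.92 m; only its component perpendicular to the bar, T sinθ, produces torque. sinθ = h/√(h²+d²) = 5.63/√(5.63²+2.92²) = 0.8877.
For rotational equilibrium, T × 2.92 × 0.8877 = 742.7, so T = 742.7 / 2.592 = 287 N.

T ≈ 287 N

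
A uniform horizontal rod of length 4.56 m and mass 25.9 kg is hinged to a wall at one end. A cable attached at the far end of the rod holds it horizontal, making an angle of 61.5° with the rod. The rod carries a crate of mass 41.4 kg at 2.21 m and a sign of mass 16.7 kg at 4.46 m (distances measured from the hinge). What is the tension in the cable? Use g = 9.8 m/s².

Taking torques about the hinge:
Beam weight: 25.9 × 9.8 = 253.8 N down at 2.28 m → arm 2.28 m, τ = 253.8 × 2.28 = 578.7 N·m clockwise.
Crate: 41.4 × 9.8 = 405.7 N down at 2.21 m → arm 2.21 m, τ = 405.7 × 2.21 = 896.6 N·m clockwise.
Sign: 16.7 × 9.8 = 163.7 N down at 4.46 m → arm 4.46 m, τ = 163.7 × 4.46 = 730.1 N·m clockwise.
Total clockwise load moment = 2205 N·m.
The cable tension T acts at 4.56 m; only its component perpendicular to the rod, T sinθ, produces torque. sin 61.5° = 0.8788.
Στ = 0 ⇒ T × 4.56 × 0.8788 = 2205 ⇒ T = 2205 / 4.007 = 550 N.

T ≈ 550 N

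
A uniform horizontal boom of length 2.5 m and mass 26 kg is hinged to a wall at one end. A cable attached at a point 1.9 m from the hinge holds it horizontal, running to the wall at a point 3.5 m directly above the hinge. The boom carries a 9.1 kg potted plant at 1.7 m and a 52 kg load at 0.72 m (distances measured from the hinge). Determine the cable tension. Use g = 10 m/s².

T ≈ 511 N

Taking torques about the hinge:
Beam weight: 26 × 10 = 260 N down at 1.25 m → arm 1.25 m, τ = 260 × 1.25 = 325 N·m clockwise.
Potted plant: 9.1 × 10 = 91 N down at 1.7 m → arm 1.7 m, τ = 91 × 1.7 = 154.7 N·m clockwise.
Load: 52 × 10 = 520 N down at 0.72 m → arm 0.72 m, τ = 520 × 0.72 = 374.4 N·m clockwise.
Total clockwise load moment = 854.1 N·m.
The cable tension T acts at 1.9 m; only its component perpendicular to the boom, T sinθ, produces torque. sinθ = h/√(h²+d²) = 3.5/√(3.5²+1.9²) = 0.8789.
Στ = 0 ⇒ T × 1.9 × 0.8789 = 854.1 ⇒ T = 854.1 / 1.67 = 511 N.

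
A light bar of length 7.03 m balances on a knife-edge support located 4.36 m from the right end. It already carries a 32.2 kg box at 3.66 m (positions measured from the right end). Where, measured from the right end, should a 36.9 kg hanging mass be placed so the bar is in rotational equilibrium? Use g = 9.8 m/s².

Sum moments about the knife-edge support (at 4.36 m from the right end) (the support reaction has zero arm there).
Box: 32.2 × 9.8 = 315.6 N down at 3.66 m → arm 0.7 m, τ = 315.6 × 0.7 = 220.9 N·m clockwise.
Net moment of existing loads = 220.9 N·m clockwise.
The hanging mass weighs 36.9 × 9.8 = 361.6 N and must supply an equal counterclockwise moment, so its lever arm about the knife-edge support is 220.9 / 361.6 = 0.611 m.
That puts it at 4.36 + 0.611 = 4.97 m from the right end.

x ≈ 4.97 m from the right end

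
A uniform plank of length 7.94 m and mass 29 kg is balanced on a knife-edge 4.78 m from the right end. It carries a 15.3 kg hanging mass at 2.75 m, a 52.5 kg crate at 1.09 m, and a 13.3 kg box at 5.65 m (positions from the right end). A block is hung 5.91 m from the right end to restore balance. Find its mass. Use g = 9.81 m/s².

m ≈ 209 kg

Sum moments about the knife-edge (at 4.78 m from the right end) (the support reaction has zero arm there).
Beam weight: 29 × 9.81 = 284.5 N down at 3.97 m → arm 0.81 m, τ = 284.5 × 0.81 = 230.4 N·m clockwise.
Hanging mass: 15.3 × 9.81 = 150.1 N down at 2.75 m → arm 2.03 m, τ = 150.1 × 2.03 = 304.7 N·m clockwise.
Crate: 52.5 × 9.81 = 515 N down at 1.09 m → arm 3.69 m, τ = 515 × 3.69 = 1900 N·m clockwise.
Box: 13.3 × 9.81 = 130.5 N down at 5.65 m → arm 0.87 m, τ = 130.5 × 0.87 = 113.5 N·m counterclockwise.
Net moment of known loads = 2322 N·m clockwise.
An unknown mass m at 5.91 m has arm 1.13 m; its moment is m·g·1.13 counterclockwise.
Setting net torque to zero: m × 9.81 × 1.13 = 2322 → m = 2322 / (9.81 × 1.13) = 209 kg.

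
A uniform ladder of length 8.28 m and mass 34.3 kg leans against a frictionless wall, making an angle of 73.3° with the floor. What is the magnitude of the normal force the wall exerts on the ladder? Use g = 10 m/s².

Take moments about the foot of the ladder.
Ladder weight 34.3×10 = 343 N acts at 4.14 m along the ladder; its horizontal arm is 4.14·cos73.3° = 1.19 m → τ = 408.2 N·m clockwise.
Wall normal N acts horizontally at the top; its moment arm is the height L sinθ = 8.28·sin73.3° = 7.931 m, counterclockwise.
Balancing moments: N × 7.931 = 408.2, giving N = 51.5 N.

N_wall ≈ 51.5 N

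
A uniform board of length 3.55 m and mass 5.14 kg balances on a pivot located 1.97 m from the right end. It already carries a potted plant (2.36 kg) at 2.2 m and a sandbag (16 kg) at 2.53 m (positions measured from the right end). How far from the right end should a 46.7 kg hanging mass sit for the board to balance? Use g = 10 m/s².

x ≈ 1.79 m from the right end

Taking torques about the pivot (at 1.97 m from the right end):
Beam weight: 5.14 × 10 = 51.4 N down at 1.775 m → arm 0.195 m, τ = 51.4 × 0.195 = 10.02 N·m clockwise.
Potted plant: 2.36 × 10 = 23.6 N down at 2.2 m → arm 0.23 m, τ = 23.6 × 0.23 = 5.428 N·m counterclockwise.
Sandbag: 16 × 10 = 160 N down at 2.53 m → arm 0.56 m, τ = 160 × 0.56 = 89.6 N·m counterclockwise.
Net moment of existing loads = 85.01 N·m counterclockwise.
The hanging mass weighs 46.7 × 10 = 467 N and must supply an equal clockwise moment, so its lever arm about the pivot is 85.01 / 467 = 0.182 m.
That puts it at 1.97 − 0.182 = 1.79 m from the right end.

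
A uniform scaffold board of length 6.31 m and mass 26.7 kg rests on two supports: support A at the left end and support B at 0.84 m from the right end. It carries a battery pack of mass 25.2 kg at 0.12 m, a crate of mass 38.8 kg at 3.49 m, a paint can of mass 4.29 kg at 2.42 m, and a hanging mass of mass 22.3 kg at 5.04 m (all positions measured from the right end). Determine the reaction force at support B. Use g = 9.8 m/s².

Sum moments about support A (its reaction then has zero moment arm).
Beam weight: 26.7 × 9.8 = 261.7 N down at 3.155 m → arm 3.155 m, τ = 261.7 × 3.155 = 825.7 N·m clockwise.
Battery pack: 25.2 × 9.8 = 247 N down at 0.12 m → arm 6.19 m, τ = 247 × 6.19 = 1529 N·m clockwise.
Crate: 38.8 × 9.8 = 380.2 N down at 3.49 m → arm 2.82 m, τ = 380.2 × 2.82 = 1072 N·m clockwise.
Paint can: 4.29 × 9.8 = 42.04 N down at 2.42 m → arm 3.89 m, τ = 42.04 × 3.89 = 163.5 N·m clockwise.
Hanging mass: 22.3 × 9.8 = 218.5 N down at 5.04 m → arm 1.27 m, τ = 218.5 × 1.27 = 277.5 N·m clockwise.
Net load moment about support A = 3868 N·m clockwise.
Reaction R at support B is upward at 0.84 m, arm 5.47 m → moment R × 5.47 counterclockwise.
For rotational equilibrium, R × 5.47 = 3868, so R = 707 N.

R_B ≈ 707 N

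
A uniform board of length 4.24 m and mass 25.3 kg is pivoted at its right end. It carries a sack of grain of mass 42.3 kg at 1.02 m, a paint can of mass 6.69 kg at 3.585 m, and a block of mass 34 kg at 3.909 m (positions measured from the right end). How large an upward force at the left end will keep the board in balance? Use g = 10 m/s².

Taking torques about the right end:
Beam weight: 25.3 × 10 = 253 N down at 2.12 m → arm 2.12 m, τ = 253 × 2.12 = 536.4 N·m counterclockwise.
Sack of grain: 42.3 × 10 = 423 N down at 1.02 m → arm 1.02 m, τ = 423 × 1.02 = 431.5 N·m counterclockwise.
Paint can: 6.69 × 10 = 66.9 N down at 3.585 m → arm 3.585 m, τ = 66.9 × 3.585 = 239.8 N·m counterclockwise.
Block: 34 × 10 = 340 N down at 3.909 m → arm 3.909 m, τ = 340 × 3.909 = 1329 N·m counterclockwise.
Net moment of the loads = 2537 N·m counterclockwise.
The upward force F acts at the left end, arm 4.24 m, giving F × 4.24 clockwise.
For rotational equilibrium, F × 4.24 = 2537, so F = 2537 / 4.24 = 598 N.

F ≈ 598 N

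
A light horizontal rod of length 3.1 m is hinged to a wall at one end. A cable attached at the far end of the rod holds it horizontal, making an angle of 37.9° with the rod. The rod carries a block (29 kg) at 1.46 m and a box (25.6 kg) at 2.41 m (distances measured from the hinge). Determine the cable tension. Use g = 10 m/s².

T ≈ 546 N

Choose the hinge as the axis so the unknown hinge reaction has zero arm there.
Block: 29 × 10 = 290 N down at 1.46 m → arm 1.46 m, τ = 290 × 1.46 = 423.4 N·m clockwise.
Box: 25.6 × 10 = 256 N down at 2.41 m → arm 2.41 m, τ = 256 × 2.41 = 617 N·m clockwise.
Total clockwise load moment = 1040 N·m.
The cable tension T acts at 3.1 m; only its component perpendicular to the rod, T sinθ, produces torque. sin 37.9° = 0.6143.
Setting net torque to zero: T × 3.1 × 0.6143 = 1040 → T = 1040 / 1.904 = 546 N.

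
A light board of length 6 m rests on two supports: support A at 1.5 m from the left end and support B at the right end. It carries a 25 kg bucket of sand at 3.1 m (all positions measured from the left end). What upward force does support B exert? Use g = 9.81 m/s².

About support A:
Bucket of sand: 25 × 9.81 = 245.2 N down at 3.1 m → arm 1.6 m, τ = 245.2 × 1.6 = 392.3 N·m clockwise.
Net load moment about support A = 392.3 N·m clockwise.
Reaction R at support B is upward at 6 m, arm 4.5 m → moment R × 4.5 counterclockwise.
Balancing moments: R × 4.5 = 392.3, giving R = 87.2 N.

R_B ≈ 87.2 N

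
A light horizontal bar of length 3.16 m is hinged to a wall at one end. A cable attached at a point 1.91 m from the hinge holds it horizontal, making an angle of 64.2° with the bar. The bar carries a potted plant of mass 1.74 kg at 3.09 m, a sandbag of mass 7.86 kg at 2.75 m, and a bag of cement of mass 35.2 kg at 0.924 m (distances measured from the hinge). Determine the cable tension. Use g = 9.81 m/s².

T ≈ 340 N

Sum moments about the hinge (the unknown hinge reaction has zero arm there).
Potted plant: 1.74 × 9.81 = 17.07 N down at 3.09 m → arm 3.09 m, τ = 17.07 × 3.09 = 52.75 N·m clockwise.
Sandbag: 7.86 × 9.81 = 77.11 N down at 2.75 m → arm 2.75 m, τ = 77.11 × 2.75 = 212.1 N·m clockwise.
Bag of cement: 35.2 × 9.81 = 345.3 N down at 0.924 m → arm 0.924 m, τ = 345.3 × 0.924 = 319.1 N·m clockwise.
Total clockwise load moment = 584 N·m.
The cable tension T acts at 1.91 m; only its component perpendicular to the bar, T sinθ, produces torque. sin 64.2° = 0.9003.
Setting net torque to zero: T × 1.91 × 0.9003 = 584 → T = 584 / 1.72 = 340 N.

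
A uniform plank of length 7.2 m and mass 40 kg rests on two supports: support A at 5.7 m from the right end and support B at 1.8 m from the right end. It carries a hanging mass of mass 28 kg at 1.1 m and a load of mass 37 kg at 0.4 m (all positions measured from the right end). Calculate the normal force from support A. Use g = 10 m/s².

Sum moments about support B (its reaction then has zero moment arm).
Beam weight: 40 × 10 = 400 N down at 3.6 m → arm 1.8 m, τ = 400 × 1.8 = 720 N·m counterclockwise.
Hanging mass: 28 × 10 = 280 N down at 1.1 m → arm 0.7 m, τ = 280 × 0.7 = 196 N·m clockwise.
Load: 37 × 10 = 370 N down at 0.4 m → arm 1.4 m, τ = 370 × 1.4 = 518 N·m clockwise.
Net load moment about support B = 6 N·m counterclockwise.
Reaction R at support A is upward at 5.7 m, arm 3.9 m → moment R × 3.9 clockwise.
Setting net torque to zero: R × 3.9 = 6 → R = 1.54 N.

R_A ≈ 1.54 N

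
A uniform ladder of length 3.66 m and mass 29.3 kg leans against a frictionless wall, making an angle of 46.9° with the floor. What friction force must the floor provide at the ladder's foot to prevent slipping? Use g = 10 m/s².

f ≈ 137 N

Sum moments about the foot of the ladder (the floor normal and friction both act there and drop out).
Ladder weight 29.3×10 = 293 N acts at 1.83 m along the ladder; its horizontal arm is 1.83·cos46.9° = 1.25 m → τ = 366.2 N·m clockwise.
Wall normal N acts horizontally at the top; its moment arm is the height L sinθ = 3.66·sin46.9° = 2.672 m, counterclockwise.
Στ = 0 ⇒ N × 2.672 = 366.2 ⇒ N = 137 N.
ΣFx = 0: friction at the foot balances the wall's push, so f = N_wall = 137 N.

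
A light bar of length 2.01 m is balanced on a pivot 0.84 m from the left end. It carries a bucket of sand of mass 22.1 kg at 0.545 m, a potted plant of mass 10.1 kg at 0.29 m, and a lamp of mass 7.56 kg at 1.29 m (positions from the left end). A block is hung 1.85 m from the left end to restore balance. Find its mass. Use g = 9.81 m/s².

Choose the pivot (at 0.84 m from the left end) as the axis so the support reaction has zero arm there.
Bucket of sand: 22.1 × 9.81 = 216.8 N down at 0.545 m → arm 0.295 m, τ = 216.8 × 0.295 = 63.96 N·m counterclockwise.
Potted plant: 10.1 × 9.81 = 99.08 N down at 0.29 m → arm 0.55 m, τ = 99.08 × 0.55 = 54.49 N·m counterclockwise.
Lamp: 7.56 × 9.81 = 74.16 N down at 1.29 m → arm 0.45 m, τ = 74.16 × 0.45 = 33.37 N·m clockwise.
Net moment of known loads = 85.08 N·m counterclockwise.
An unknown mass m at 1.85 m has arm 1.01 m; its moment is m·g·1.01 clockwise.
Στ = 0 ⇒ m × 9.81 × 1.01 = 85.08 ⇒ m = 85.08 / (9.81 × 1.01) = 8.59 kg.

m ≈ 8.59 kg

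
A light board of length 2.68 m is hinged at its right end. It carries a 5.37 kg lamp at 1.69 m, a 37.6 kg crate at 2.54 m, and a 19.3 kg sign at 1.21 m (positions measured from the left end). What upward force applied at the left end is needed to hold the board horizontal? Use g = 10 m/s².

Choose the right end as the axis so the unknown pivot reaction has zero arm there.
Lamp: 5.37 × 10 = 53.7 N down at 1.69 m → arm 0.99 m, τ = 53.7 × 0.99 = 53.16 N·m counterclockwise.
Crate: 37.6 × 10 = 376 N down at 2.54 m → arm 0.14 m, τ = 376 × 0.14 = 52.64 N·m counterclockwise.
Sign: 19.3 × 10 = 193 N down at 1.21 m → arm 1.47 m, τ = 193 × 1.47 = 283.7 N·m counterclockwise.
Net moment of the loads = 389.5 N·m counterclockwise.
The upward force F acts at the left end, arm 2.68 m, giving F × 2.68 clockwise.
Setting net torque to zero: F × 2.68 = 389.5 → F = 389.5 / 2.68 = 145 N.

F ≈ 145 N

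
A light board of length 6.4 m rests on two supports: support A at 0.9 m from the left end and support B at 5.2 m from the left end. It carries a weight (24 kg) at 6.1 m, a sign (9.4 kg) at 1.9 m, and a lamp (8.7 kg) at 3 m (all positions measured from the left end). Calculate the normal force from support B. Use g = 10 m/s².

Take moments about support A.
Weight: 24 × 10 = 240 N down at 6.1 m → arm 5.2 m, τ = 240 × 5.2 = 1248 N·m clockwise.
Sign: 9.4 × 10 = 94 N down at 1.9 m → arm 1 m, τ = 94 × 1 = 94 N·m clockwise.
Lamp: 8.7 × 10 = 87 N down at 3 m → arm 2.1 m, τ = 87 × 2.1 = 182.7 N·m clockwise.
Net load moment about support A = 1525 N·m clockwise.
Reaction R at support B is upward at 5.2 m, arm 4.3 m → moment R × 4.3 counterclockwise.
Στ = 0 ⇒ R × 4.3 = 1525 ⇒ R = 355 N.

R_B ≈ 355 N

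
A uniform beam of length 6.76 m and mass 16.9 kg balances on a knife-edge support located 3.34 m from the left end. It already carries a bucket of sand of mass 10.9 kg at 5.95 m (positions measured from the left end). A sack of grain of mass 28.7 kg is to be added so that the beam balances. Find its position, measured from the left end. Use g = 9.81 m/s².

x ≈ 2.33 m from the left end

Choose the knife-edge support (at 3.34 m from the left end) as the axis so the support reaction has zero arm there.
Beam weight: 16.9 × 9.81 = 165.8 N down at 3.38 m → arm 0.04 m, τ = 165.8 × 0.04 = 6.632 N·m clockwise.
Bucket of sand: 10.9 × 9.81 = 106.9 N down at 5.95 m → arm 2.61 m, τ = 106.9 × 2.61 = 279 N·m clockwise.
Net moment of existing loads = 285.6 N·m clockwise.
The sack of grain weighs 28.7 × 9.81 = 281.5 N and must supply an equal counterclockwise moment, so its lever arm about the knife-edge support is 285.6 / 281.5 = 1.01 m.
That puts it at 3.34 − 1.01 = 2.33 m from the left end.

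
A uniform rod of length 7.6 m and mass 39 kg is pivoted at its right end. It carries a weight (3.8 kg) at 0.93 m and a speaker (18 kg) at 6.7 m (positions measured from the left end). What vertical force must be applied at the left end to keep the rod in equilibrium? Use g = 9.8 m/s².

F ≈ 245 N

Take moments about the right end.
Beam weight: 39 × 9.8 = 382.2 N down at 3.8 m → arm 3.8 m, τ = 382.2 × 3.8 = 1452 N·m counterclockwise.
Weight: 3.8 × 9.8 = 37.24 N down at 0.93 m → arm 6.67 m, τ = 37.24 × 6.67 = 248.4 N·m counterclockwise.
Speaker: 18 × 9.8 = 176.4 N down at 6.7 m → arm 0.9 m, τ = 176.4 × 0.9 = 158.8 N·m counterclockwise.
Net moment of the loads = 1859 N·m counterclockwise.
The upward force F acts at the left end, arm 7.6 m, giving F × 7.6 clockwise.
Balancing moments: F × 7.6 = 1859, giving F = 1859 / 7.6 = 245 N.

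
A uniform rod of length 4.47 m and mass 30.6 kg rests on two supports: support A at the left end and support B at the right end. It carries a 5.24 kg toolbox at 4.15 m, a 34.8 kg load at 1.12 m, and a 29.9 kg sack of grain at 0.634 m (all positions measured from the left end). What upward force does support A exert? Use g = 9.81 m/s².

About support B:
Beam weight: 30.6 × 9.81 = 300.2 N down at 2.235 m → arm 2.235 m, τ = 300.2 × 2.235 = 670.9 N·m counterclockwise.
Toolbox: 5.24 × 9.81 = 51.4 N down at 4.15 m → arm 0.32 m, τ = 51.4 × 0.32 = 16.45 N·m counterclockwise.
Load: 34.8 × 9.81 = 341.4 N down at 1.12 m → arm 3.35 m, τ = 341.4 × 3.35 = 1144 N·m counterclockwise.
Sack of grain: 29.9 × 9.81 = 293.3 N down at 0.634 m → arm 3.836 m, τ = 293.3 × 3.836 = 1125 N·m counterclockwise.
Net load moment about support B = 2956 N·m counterclockwise.
Reaction R at support A is upward at 0 m, arm 4.47 m → moment R × 4.47 clockwise.
Στ = 0 ⇒ R × 4.47 = 2956 ⇒ R = 661 N.

R_A ≈ 661 N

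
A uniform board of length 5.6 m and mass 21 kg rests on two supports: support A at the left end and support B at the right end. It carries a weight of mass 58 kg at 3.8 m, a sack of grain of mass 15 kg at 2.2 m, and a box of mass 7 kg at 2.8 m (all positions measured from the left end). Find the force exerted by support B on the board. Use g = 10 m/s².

R_B ≈ 592 N

About support A:
Beam weight: 21 × 10 = 210 N down at 2.8 m → arm 2.8 m, τ = 210 × 2.8 = 588 N·m clockwise.
Weight: 58 × 10 = 580 N down at 3.8 m → arm 3.8 m, τ = 580 × 3.8 = 2204 N·m clockwise.
Sack of grain: 15 × 10 = 150 N down at 2.2 m → arm 2.2 m, τ = 150 × 2.2 = 330 N·m clockwise.
Box: 7 × 10 = 70 N down at 2.8 m → arm 2.8 m, τ = 70 × 2.8 = 196 N·m clockwise.
Net load moment about support A = 3318 N·m clockwise.
Reaction R at support B is upward at 5.6 m, arm 5.6 m → moment R × 5.6 counterclockwise.
Στ = 0 ⇒ R × 5.6 = 3318 ⇒ R = 592 N.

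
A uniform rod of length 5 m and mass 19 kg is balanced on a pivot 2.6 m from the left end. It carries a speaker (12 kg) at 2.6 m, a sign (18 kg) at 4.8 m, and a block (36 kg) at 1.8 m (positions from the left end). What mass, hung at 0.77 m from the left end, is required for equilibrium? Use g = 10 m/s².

Choose the pivot (at 2.6 m from the left end) as the axis so the support reaction has zero arm there.
Beam weight: 19 × 10 = 190 N down at 2.5 m → arm 0.1 m, τ = 190 × 0.1 = 19 N·m counterclockwise.
Speaker: acts at the pivot, moment arm 0 → no torque.
Sign: 18 × 10 = 180 N down at 4.8 m → arm 2.2 m, τ = 180 × 2.2 = 396 N·m clockwise.
Block: 36 × 10 = 360 N down at 1.8 m → arm 0.8 m, τ = 360 × 0.8 = 288 N·m counterclockwise.
Net moment of known loads = 89 N·m clockwise.
An unknown mass m at 0.77 m has arm 1.83 m; its moment is m·g·1.83 counterclockwise.
Στ = 0 ⇒ m × 10 × 1.83 = 89 ⇒ m = 89 / (10 × 1.83) = 4.86 kg.

m ≈ 4.86 kg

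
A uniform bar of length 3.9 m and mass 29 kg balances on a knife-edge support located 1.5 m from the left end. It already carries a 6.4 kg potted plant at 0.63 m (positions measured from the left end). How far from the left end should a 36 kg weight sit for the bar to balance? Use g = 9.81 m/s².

Take moments about the knife-edge support (at 1.5 m from the left end).
Beam weight: 29 × 9.81 = 284.5 N down at 1.95 m → arm 0.45 m, τ = 284.5 × 0.45 = 128 N·m clockwise.
Potted plant: 6.4 × 9.81 = 62.78 N down at 0.63 m → arm 0.87 m, τ = 62.78 × 0.87 = 54.62 N·m counterclockwise.
Net moment of existing loads = 73.38 N·m clockwise.
The weight weighs 36 × 9.81 = 353.2 N and must supply an equal counterclockwise moment, so its lever arm about the knife-edge support is 73.38 / 353.2 = 0.208 m.
That puts it at 1.5 − 0.208 = 1.29 m from the left end.

x ≈ 1.29 m from the left end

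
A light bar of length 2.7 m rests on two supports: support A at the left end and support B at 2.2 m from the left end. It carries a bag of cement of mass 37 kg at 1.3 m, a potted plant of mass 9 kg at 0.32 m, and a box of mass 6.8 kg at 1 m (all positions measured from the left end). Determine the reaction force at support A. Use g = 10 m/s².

Taking torques about support B:
Bag of cement: 37 × 10 = 370 N down at 1.3 m → arm 0.9 m, τ = 370 × 0.9 = 333 N·m counterclockwise.
Potted plant: 9 × 10 = 90 N down at 0.32 m → arm 1.88 m, τ = 90 × 1.88 = 169.2 N·m counterclockwise.
Box: 6.8 × 10 = 68 N down at 1 m → arm 1.2 m, τ = 68 × 1.2 = 81.6 N·m counterclockwise.
Net load moment about support B = 583.8 N·m counterclockwise.
Reaction R at support A is upward at 0 m, arm 2.2 m → moment R × 2.2 clockwise.
For rotational equilibrium, R × 2.2 = 583.8, so R = 265 N.

R_A ≈ 265 N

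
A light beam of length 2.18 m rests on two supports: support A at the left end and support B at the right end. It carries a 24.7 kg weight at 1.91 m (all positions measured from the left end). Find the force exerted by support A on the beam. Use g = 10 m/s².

Taking torques about support B:
Weight: 24.7 × 10 = 247 N down at 1.91 m → arm 0.27 m, τ = 247 × 0.27 = 66.69 N·m counterclockwise.
Net load moment about support B = 66.69 N·m counterclockwise.
Reaction R at support A is upward at 0 m, arm 2.18 m → moment R × 2.18 clockwise.
Setting net torque to zero: R × 2.18 = 66.69 → R = 30.6 N.

R_A ≈ 30.6 N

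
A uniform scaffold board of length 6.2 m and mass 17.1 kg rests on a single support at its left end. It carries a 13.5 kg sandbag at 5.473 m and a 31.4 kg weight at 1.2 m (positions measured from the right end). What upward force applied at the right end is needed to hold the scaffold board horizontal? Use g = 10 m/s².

About the left end:
Beam weight: 17.1 × 10 = 171 N down at 3.1 m → arm 3.1 m, τ = 171 × 3.1 = 530.1 N·m clockwise.
Sandbag: 13.5 × 10 = 135 N down at 5.473 m → arm 0.727 m, τ = 135 × 0.727 = 98.14 N·m clockwise.
Weight: 31.4 × 10 = 314 N down at 1.2 m → arm 5 m, τ = 314 × 5 = 1570 N·m clockwise.
Net moment of the loads = 2198 N·m clockwise.
The upward force F acts at the right end, arm 6.2 m, giving F × 6.2 counterclockwise.
Στ = 0 ⇒ F × 6.2 = 2198 ⇒ F = 2198 / 6.2 = 355 N.

F ≈ 355 N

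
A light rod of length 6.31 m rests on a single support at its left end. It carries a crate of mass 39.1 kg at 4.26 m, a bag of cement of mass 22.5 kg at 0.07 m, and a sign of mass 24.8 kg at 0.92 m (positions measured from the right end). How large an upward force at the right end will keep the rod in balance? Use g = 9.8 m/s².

F ≈ 550 N

Sum moments about the left end (the unknown pivot reaction has zero arm there).
Crate: 39.1 × 9.8 = 383.2 N down at 4.26 m → arm 2.05 m, τ = 383.2 × 2.05 = 785.6 N·m clockwise.
Bag of cement: 22.5 × 9.8 = 220.5 N down at 0.07 m → arm 6.24 m, τ = 220.5 × 6.24 = 1376 N·m clockwise.
Sign: 24.8 × 9.8 = 243 N down at 0.92 m → arm 5.39 m, τ = 243 × 5.39 = 1310 N·m clockwise.
Net moment of the loads = 3472 N·m clockwise.
The upward force F acts at the right end, arm 6.31 m, giving F × 6.31 counterclockwise.
Στ = 0 ⇒ F × 6.31 = 3472 ⇒ F = 3472 / 6.31 = 550 N.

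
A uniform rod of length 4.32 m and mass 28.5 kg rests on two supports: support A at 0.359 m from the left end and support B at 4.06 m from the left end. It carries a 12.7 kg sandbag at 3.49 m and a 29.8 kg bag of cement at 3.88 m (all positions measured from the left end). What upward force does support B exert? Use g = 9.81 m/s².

Take moments about support A.
Beam weight: 28.5 × 9.81 = 279.6 N down at 2.16 m → arm 1.801 m, τ = 279.6 × 1.801 = 503.6 N·m clockwise.
Sandbag: 12.7 × 9.81 = 124.6 N down at 3.49 m → arm 3.131 m, τ = 124.6 × 3.131 = 390.1 N·m clockwise.
Bag of cement: 29.8 × 9.81 = 292.3 N down at 3.88 m → arm 3.521 m, τ = 292.3 × 3.521 = 1029 N·m clockwise.
Net load moment about support A = 1923 N·m clockwise.
Reaction R at support B is upward at 4.06 m, arm 3.701 m → moment R × 3.701 counterclockwise.
Balancing moments: R × 3.701 = 1923, giving R = 520 N.

R_B ≈ 520 N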